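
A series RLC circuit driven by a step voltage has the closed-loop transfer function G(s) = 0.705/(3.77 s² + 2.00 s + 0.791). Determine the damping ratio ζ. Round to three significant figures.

Dividing through by 3.77: denominator becomes s² + 0.5305 s + 0.2098.
So ω_n = √0.2098 = 0.458 rad/s and ζ = 0.5305/(2·0.458) = 0.579.

ζ ≈ 0.579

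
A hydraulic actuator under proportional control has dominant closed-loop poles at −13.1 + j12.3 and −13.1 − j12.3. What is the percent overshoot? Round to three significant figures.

%OS ≈ 3.52%

|pole| = ω_n = √(13.1² + 12.3²) = 18.0 rad/s; ζ = cos θ = σ/ω_n = 0.729.
%OS = 100·exp(−πζ/√(1−ζ²)) = 3.52%.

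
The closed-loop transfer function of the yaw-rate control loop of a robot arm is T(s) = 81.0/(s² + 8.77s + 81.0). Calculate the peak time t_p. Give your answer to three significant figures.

t_p ≈ 0.400 s

ω_n = √81.0 = 9.00 rad/s; ζ = 8.77/(2·9.00) = 0.487.
The damped frequency ω_d = ω_n√(1−ζ²) = 7.86 rad/s. Then t_p = π/ω_d = 0.400 s.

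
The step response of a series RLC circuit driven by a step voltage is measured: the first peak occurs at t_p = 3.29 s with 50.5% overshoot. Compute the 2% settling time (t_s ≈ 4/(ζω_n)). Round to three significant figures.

ζ from %OS: ζ = |ln 0.505|/√(π²+ln²0.505) = 0.213.
From t_p = π/ω_d, ω_d = π/3.29 = 0.955 rad/s, so ω_n = ω_d/√(1−ζ²) = 0.977 rad/s.
t_s ≈ 4/(ζω_n) = 4/(0.213·0.977) = 19.3 s.

t_s ≈ 19.3 s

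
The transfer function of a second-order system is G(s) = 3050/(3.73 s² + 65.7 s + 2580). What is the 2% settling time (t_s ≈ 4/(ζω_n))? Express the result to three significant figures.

Dividing through by 3.73: denominator becomes s² + 17.61 s + 691.7.
So ω_n = √691.7 = 26.3 rad/s and ζ = 17.61/(2·26.3) = 0.335.
t_s ≈ 4/(ζω_n) = 0.454 s.

t_s ≈ 0.454 s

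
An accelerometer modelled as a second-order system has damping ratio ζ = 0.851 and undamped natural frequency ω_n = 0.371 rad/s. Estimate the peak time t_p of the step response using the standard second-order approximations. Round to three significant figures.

The damped frequency is ω_d = ω_n√(1−ζ²) = 0.371·√(1−0.724) = 0.195 rad/s.
Peak time t_p = π/ω_d = π/0.195 = 16.1 s.

t_p ≈ 16.1 s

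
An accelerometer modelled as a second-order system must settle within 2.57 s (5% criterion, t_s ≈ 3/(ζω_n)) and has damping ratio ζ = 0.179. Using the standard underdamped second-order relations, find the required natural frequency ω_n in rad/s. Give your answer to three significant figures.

ω_n ≈ 6.52 rad/s

Rearranging t_s ≈ 3/(ζω_n) gives ω_n = 3/(ζ·t_s) = 3/(0.179 × 2.57) = 6.52 rad/s.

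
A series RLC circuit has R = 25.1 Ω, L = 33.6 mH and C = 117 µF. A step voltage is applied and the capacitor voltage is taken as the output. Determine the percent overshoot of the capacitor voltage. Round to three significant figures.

%OS ≈ 3.14%

For a series RLC circuit (capacitor voltage as output), ω_n = 1/√(LC) = 1/√(33.6 mH · 117 µF) = 504 rad/s.
ζ = (R/2)·√(C/L) = (25.1/2)·√(117 µF/33.6 mH) = 0.741.
Overshoot: exp(−π·0.741/√(1−0.741²)) = 0.0314, i.e. 3.14%.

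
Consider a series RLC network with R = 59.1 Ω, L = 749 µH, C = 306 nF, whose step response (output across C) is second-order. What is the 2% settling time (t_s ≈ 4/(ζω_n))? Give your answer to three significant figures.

For a series RLC circuit (capacitor voltage as output), ω_n = 1/√(LC) = 1/√(749 µH · 306 nF) = 66100 rad/s.
ζ = (R/2)·√(C/L) = (59.1/2)·√(306 nF/749 µH) = 0.597.
t_s ≈ 4/(ζω_n) = 0.000101 s.

t_s ≈ 0.000101 s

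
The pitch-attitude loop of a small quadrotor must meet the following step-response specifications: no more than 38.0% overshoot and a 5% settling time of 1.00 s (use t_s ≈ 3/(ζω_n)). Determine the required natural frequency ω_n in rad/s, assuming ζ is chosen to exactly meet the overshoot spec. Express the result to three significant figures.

ω_n ≈ 10.2 rad/s

From %OS = 100·exp(−πζ/√(1−ζ²)), invert to get ζ = −ln(OS)/√(π² + ln²(OS)) with OS = 0.380.
−ln 0.380 = 0.9676, so ζ = 0.9676/√(π² + 0.9362) = 0.294.
Then ω_n = 3/(ζ t_s) = 3/(0.294 × 1.00) = 10.2 rad/s.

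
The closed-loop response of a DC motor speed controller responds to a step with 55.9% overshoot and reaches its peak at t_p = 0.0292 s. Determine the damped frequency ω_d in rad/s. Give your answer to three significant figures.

t_p = π/ω_d, so ω_d = π/0.0292 = 108 rad/s.

ω_d ≈ 108 rad/s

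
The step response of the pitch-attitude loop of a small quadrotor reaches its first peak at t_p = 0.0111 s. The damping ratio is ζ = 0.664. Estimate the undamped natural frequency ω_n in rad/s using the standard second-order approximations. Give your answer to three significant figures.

Peak time t_p = π/ω_d, so ω_d = π/t_p = π/0.0111 = 283 rad/s.
ω_n = ω_d/√(1−ζ²) = 283/√0.559 = 379 rad/s.

ω_n ≈ 379 rad/s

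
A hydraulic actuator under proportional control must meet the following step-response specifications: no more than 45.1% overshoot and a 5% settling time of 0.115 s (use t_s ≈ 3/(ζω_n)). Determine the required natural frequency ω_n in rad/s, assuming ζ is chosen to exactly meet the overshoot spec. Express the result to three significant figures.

Inverting the overshoot relation: ζ = |ln 0.451|/√(π² + ln²0.451) = 0.246.
From t_s ≈ 3/(ζω_n): ω_n = 3/(ζ·t_s) = 3/(0.246·0.115) = 106 rad/s.

ω_n ≈ 106 rad/s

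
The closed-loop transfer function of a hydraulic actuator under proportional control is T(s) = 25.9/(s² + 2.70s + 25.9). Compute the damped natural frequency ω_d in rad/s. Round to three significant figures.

ω_n = √25.9 = 5.09 rad/s; ζ = 2.70/(2·5.09) = 0.265.
ω_d = ω_n√(1−ζ²) = 4.91 rad/s.

ω_d ≈ 4.91 rad/s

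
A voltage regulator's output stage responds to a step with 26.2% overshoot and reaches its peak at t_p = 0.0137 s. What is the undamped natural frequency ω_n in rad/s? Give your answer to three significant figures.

ω_n ≈ 249 rad/s

ζ from %OS: ζ = |ln 0.262|/√(π²+ln²0.262) = 0.392.
From t_p = π/ω_d, ω_d = π/0.0137 = 229 rad/s, so ω_n = ω_d/√(1−ζ²) = 249 rad/s.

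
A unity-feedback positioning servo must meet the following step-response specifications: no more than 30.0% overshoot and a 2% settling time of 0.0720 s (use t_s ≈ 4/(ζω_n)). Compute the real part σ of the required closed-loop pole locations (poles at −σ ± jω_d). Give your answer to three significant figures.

The settling-time spec alone fixes σ = ζω_n = 4/t_s = 4/0.0720 = 55.6.
(Overshoot then fixes ζ = 0.358 and hence ω_d = σ·√(1−ζ²)/ζ = 145 rad/s.)

σ ≈ 55.6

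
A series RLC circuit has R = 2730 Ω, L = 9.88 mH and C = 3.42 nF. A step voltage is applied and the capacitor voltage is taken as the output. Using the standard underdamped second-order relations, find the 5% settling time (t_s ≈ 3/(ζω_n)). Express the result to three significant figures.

For a series RLC circuit (capacitor voltage as output), ω_n = 1/√(LC) = 1/√(9.88 mH · 3.42 nF) = 172000 rad/s.
ζ = (R/2)·√(C/L) = (2730/2)·√(3.42 nF/9.88 mH) = 0.803.
t_s ≈ 3/(ζω_n) = 0.0000217 s.

t_s ≈ 0.0000217 s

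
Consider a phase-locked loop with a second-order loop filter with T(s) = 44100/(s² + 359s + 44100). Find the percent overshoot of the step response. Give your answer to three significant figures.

ω_n = √44100 = 210 rad/s; ζ = 359/(2·210) = 0.855.
%OS = 100·exp(−πζ/√(1−ζ²)) = 0.566%.

%OS ≈ 0.566%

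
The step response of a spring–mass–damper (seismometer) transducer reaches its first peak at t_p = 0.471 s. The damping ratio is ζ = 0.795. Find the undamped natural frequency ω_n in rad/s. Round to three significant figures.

Peak time t_p = π/ω_d, so ω_d = π/t_p = π/0.471 = 6.67 rad/s.
ω_n = ω_d/√(1−ζ²) = 6.67/√0.368 = 11.0 rad/s.

ω_n ≈ 11.0 rad/s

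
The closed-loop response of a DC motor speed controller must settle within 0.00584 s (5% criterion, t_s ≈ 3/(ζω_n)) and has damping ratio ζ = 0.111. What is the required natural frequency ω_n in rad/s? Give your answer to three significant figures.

Rearranging t_s ≈ 3/(ζω_n) gives ω_n = 3/(ζ·t_s) = 3/(0.111 × 0.00584) = 4630 rad/s.

ω_n ≈ 4630 rad/s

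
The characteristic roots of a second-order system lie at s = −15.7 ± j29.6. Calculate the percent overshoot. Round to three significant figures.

%OS ≈ 18.9%

|pole| = ω_n = √(15.7² + 29.6²) = 33.5 rad/s; ζ = cos θ = σ/ω_n = 0.469.
Overshoot: exp(−π·0.469/√(1−0.469²)) = 0.189, i.e. 18.9%.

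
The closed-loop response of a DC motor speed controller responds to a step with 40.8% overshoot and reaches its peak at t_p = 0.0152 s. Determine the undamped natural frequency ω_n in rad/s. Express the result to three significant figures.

ω_n ≈ 215 rad/s

ζ from %OS: ζ = |ln 0.408|/√(π²+ln²0.408) = 0.274.
t_p = π/ω_d ⇒ ω_d = 207 rad/s; then ω_n = ω_d/√(1−ζ²) = 215 rad/s.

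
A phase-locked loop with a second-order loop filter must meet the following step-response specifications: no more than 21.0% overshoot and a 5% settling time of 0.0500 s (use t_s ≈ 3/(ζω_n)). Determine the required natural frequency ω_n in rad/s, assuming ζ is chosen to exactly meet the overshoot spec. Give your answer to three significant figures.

ω_n ≈ 135 rad/s

Inverting the overshoot relation: ζ = |ln 0.210|/√(π² + ln²0.210) = 0.445.
From t_s ≈ 3/(ζω_n): ω_n = 3/(ζ·t_s) = 3/(0.445·0.0500) = 135 rad/s.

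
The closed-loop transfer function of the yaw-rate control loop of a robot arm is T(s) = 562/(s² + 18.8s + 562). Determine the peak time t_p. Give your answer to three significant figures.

Comparing the denominator to s² + 2ζω_n s + ω_n²: ω_n = √562 = 23.7 rad/s, and 2ζω_n = 18.8 so ζ = 18.8/(2·23.7) = 0.397.
ω_d = 23.7·√(1 − 0.397²) = 21.8 rad/s. Then t_p = π/ω_d = 0.144 s.

t_p ≈ 0.144 s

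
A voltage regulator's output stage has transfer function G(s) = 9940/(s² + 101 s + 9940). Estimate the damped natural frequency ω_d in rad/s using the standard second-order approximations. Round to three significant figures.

ω_n = √9940 = 99.7 rad/s; ζ = 101/(2·99.7) = 0.507.
The damped frequency ω_d = ω_n√(1−ζ²) = 86.0 rad/s.

ω_d ≈ 86.0 rad/s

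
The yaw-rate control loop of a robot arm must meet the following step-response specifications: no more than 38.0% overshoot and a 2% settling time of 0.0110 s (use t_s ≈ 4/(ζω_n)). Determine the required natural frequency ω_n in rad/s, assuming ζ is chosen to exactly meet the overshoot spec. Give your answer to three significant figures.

ω_n ≈ 1240 rad/s

From %OS = 100·exp(−πζ/√(1−ζ²)), invert to get ζ = −ln(OS)/√(π² + ln²(OS)) with OS = 0.380.
−ln 0.380 = 0.9676, so ζ = 0.9676/√(π² + 0.9362) = 0.294.
From t_s ≈ 4/(ζω_n): ω_n = 4/(ζ·t_s) = 4/(0.294·0.0110) = 1240 rad/s.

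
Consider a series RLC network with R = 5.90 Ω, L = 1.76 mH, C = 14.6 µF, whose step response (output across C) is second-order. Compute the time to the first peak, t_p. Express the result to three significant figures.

For a series RLC circuit (capacitor voltage as output), ω_n = 1/√(LC) = 1/√(1.76 mH · 14.6 µF) = 6240 rad/s.
ζ = (R/2)·√(C/L) = (5.90/2)·√(14.6 µF/1.76 mH) = 0.269.
The damped frequency ω_d = ω_n√(1−ζ²) = 6010 rad/s. t_p = π/ω_d = 0.000523 s.

t_p ≈ 0.000523 s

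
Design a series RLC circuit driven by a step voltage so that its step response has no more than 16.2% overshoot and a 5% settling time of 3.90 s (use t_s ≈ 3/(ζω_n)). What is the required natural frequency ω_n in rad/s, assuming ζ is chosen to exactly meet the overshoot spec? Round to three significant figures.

ω_n ≈ 1.53 rad/s

Inverting the overshoot relation: ζ = |ln 0.162|/√(π² + ln²0.162) = 0.501.
From t_s ≈ 3/(ζω_n): ω_n = 3/(ζ·t_s) = 3/(0.501·3.90) = 1.53 rad/s.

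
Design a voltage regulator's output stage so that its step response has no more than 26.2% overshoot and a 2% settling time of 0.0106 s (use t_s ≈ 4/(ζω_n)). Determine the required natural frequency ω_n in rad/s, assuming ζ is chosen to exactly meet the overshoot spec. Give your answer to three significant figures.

ω_n ≈ 962 rad/s

Inverting the overshoot relation: ζ = |ln 0.262|/√(π² + ln²0.262) = 0.392.
Then ω_n = 4/(ζ t_s) = 4/(0.392 × 0.0106) = 962 rad/s.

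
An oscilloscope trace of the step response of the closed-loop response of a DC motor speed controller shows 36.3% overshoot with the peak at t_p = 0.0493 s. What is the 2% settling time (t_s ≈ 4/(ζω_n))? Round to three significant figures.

t_s ≈ 0.195 s

From the overshoot, ζ = −ln(OS)/√(π²+ln²(OS)) = 0.307.
From t_p = π/ω_d, ω_d = π/0.0493 = 63.7 rad/s, so ω_n = ω_d/√(1−ζ²) = 67.0 rad/s.
t_s ≈ 4/(ζω_n) = 4/(0.307·67.0) = 0.195 s.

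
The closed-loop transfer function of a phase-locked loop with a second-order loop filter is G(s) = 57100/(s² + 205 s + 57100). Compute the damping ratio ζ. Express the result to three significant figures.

ω_n = √57100 = 239 rad/s; ζ = 205/(2·239) = 0.429.

ζ ≈ 0.429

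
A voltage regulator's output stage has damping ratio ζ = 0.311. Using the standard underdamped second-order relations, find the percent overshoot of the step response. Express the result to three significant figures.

For an underdamped second-order system, %OS = 100·exp(−πζ/√(1−ζ²)).
πζ/√(1−ζ²) = π·0.311/√(1−0.0967) = 1.028, so %OS = 100·e^(−1.028) = 35.8%.

%OS ≈ 35.8%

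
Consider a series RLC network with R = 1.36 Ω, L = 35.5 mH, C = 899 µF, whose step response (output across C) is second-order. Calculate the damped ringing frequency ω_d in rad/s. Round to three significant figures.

ω_d ≈ 176 rad/s

For a series RLC circuit (capacitor voltage as output), ω_n = 1/√(LC) = 1/√(35.5 mH · 899 µF) = 177 rad/s.
ζ = (R/2)·√(C/L) = (1.36/2)·√(899 µF/35.5 mH) = 0.108.
ω_d = ω_n√(1−ζ²) = 176 rad/s.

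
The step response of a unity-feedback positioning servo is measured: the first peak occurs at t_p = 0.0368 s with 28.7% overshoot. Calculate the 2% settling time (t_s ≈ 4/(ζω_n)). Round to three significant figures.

From the overshoot, ζ = −ln(OS)/√(π²+ln²(OS)) = 0.369.
From t_p = π/ω_d, ω_d = π/0.0368 = 85.4 rad/s, so ω_n = ω_d/√(1−ζ²) = 91.9 rad/s.
t_s ≈ 4/(ζω_n) = 4/(0.369·91.9) = 0.118 s.

t_s ≈ 0.118 s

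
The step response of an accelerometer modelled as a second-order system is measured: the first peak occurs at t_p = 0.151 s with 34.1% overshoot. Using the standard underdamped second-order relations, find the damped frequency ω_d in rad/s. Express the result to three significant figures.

ω_d ≈ 20.8 rad/s

t_p = π/ω_d, so ω_d = π/0.151 = 20.8 rad/s.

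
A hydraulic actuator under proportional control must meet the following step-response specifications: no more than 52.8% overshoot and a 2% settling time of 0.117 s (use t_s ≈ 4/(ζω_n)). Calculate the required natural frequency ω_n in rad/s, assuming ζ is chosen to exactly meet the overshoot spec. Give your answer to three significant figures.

ω_n ≈ 172 rad/s

ζ = −ln(OS)/√(π² + (ln OS)²). With OS = 0.528, ln OS = −0.6387 and ζ = 0.6387/3.206 = 0.199.
From t_s ≈ 4/(ζω_n): ω_n = 4/(ζ·t_s) = 4/(0.199·0.117) = 172 rad/s.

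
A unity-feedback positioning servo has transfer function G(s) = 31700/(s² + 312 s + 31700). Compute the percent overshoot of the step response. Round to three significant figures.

%OS ≈ 0.331%

Comparing the denominator to s² + 2ζω_n s + ω_n²: ω_n = √31700 = 178 rad/s, and 2ζω_n = 312 so ζ = 312/(2·178) = 0.876.
%OS = 100·exp(−πζ/√(1−ζ²)) = 0.331%.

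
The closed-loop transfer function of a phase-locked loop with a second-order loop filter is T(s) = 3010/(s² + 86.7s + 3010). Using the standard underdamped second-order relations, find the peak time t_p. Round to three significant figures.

t_p ≈ 0.0934 s

Comparing the denominator to s² + 2ζω_n s + ω_n²: ω_n = √3010 = 54.9 rad/s, and 2ζω_n = 86.7 so ζ = 86.7/(2·54.9) = 0.790.
ω_d = ω_n√(1−ζ²) = 33.6 rad/s. Then t_p = π/ω_d = 0.0934 s.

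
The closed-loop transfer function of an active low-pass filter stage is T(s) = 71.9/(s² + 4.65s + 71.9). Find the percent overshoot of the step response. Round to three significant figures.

ω_n = √71.9 = 8.48 rad/s; ζ = 4.65/(2·8.48) = 0.274.
%OS = 100 e^{−πζ/√(1−ζ²)} with ζ = 0.274 gives 40.8%.

%OS ≈ 40.8%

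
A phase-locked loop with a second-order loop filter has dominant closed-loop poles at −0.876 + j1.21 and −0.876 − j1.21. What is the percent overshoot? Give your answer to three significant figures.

%OS ≈ 10.3%

|pole| = ω_n = √(0.876² + 1.21²) = 1.49 rad/s; ζ = cos θ = σ/ω_n = 0.586.
%OS = 100 e^{−πζ/√(1−ζ²)} with ζ = 0.586 gives 10.3%.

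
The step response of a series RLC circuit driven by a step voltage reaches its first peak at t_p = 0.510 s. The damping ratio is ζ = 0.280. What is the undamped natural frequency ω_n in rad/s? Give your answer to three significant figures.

ω_n ≈ 6.42 rad/s

Peak time t_p = π/ω_d, so ω_d = π/t_p = π/0.510 = 6.16 rad/s.
ω_n = ω_d/√(1−ζ²) = 6.16/√0.922 = 6.42 rad/s.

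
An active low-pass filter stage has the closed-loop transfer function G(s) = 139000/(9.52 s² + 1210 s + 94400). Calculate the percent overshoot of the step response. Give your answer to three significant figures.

%OS ≈ 7.40%

Dividing through by 9.52: denominator becomes s² + 127.1 s + 9916.
So ω_n = √9916 = 99.6 rad/s and ζ = 127.1/(2·99.6) = 0.638.
%OS = 100·exp(−πζ/√(1−ζ²)) = 7.40%.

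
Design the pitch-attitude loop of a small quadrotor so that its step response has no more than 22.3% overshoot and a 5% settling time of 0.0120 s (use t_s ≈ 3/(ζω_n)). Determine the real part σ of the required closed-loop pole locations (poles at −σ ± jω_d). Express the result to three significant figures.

The settling-time spec alone fixes σ = ζω_n = 3/t_s = 3/0.0120 = 250.
(Overshoot then fixes ζ = 0.431 and hence ω_d = σ·√(1−ζ²)/ζ = 523 rad/s.)

σ ≈ 250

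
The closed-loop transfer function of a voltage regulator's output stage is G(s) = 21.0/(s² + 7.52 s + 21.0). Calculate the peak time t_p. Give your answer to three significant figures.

t_p ≈ 1.20 s

Comparing the denominator to s² + 2ζω_n s + ω_n²: ω_n = √21.0 = 4.58 rad/s, and 2ζω_n = 7.52 so ζ = 7.52/(2·4.58) = 0.820.
ω_d = 4.58·√(1 − 0.820²) = 2.62 rad/s. Then t_p = π/ω_d = 1.20 s.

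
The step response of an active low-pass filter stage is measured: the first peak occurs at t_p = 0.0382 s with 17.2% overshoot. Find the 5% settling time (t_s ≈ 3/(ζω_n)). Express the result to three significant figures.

t_s ≈ 0.0651 s

The overshoot fixes ζ = −ln(OS)/√(π²+ln²(OS)) = 0.489.
t_p = π/ω_d ⇒ ω_d = 82.2 rad/s; then ω_n = ω_d/√(1−ζ²) = 94.3 rad/s.
t_s ≈ 3/(ζω_n) = 3/(0.489·94.3) = 0.0651 s.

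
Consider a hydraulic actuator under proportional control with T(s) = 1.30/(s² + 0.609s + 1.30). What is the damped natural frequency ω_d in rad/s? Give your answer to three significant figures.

ω_d ≈ 1.10 rad/s

Matching coefficients with s² + 2ζω_n s + ω_n² gives ω_n² = 1.30 ⇒ ω_n = 1.14 rad/s, and ζ = 0.609/(2ω_n) = 0.267.
ω_d = 1.14·√(1 − 0.267²) = 1.10 rad/s.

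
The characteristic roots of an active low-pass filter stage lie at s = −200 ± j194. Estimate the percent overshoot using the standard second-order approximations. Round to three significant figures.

%OS ≈ 3.92%

|pole| = ω_n = √(200² + 194²) = 279 rad/s; ζ = cos θ = σ/ω_n = 0.718.
%OS = 100·exp(−πζ/√(1−ζ²)) = 3.92%.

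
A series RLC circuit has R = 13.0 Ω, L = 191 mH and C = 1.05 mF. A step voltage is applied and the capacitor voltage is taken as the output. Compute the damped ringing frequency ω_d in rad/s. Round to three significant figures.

For a series RLC circuit (capacitor voltage as output), ω_n = 1/√(LC) = 1/√(191 mH · 1.05 mF) = 70.6 rad/s.
ζ = (R/2)·√(C/L) = (13.0/2)·√(1.05 mF/191 mH) = 0.482.
ω_d = 70.6·√(1 − 0.482²) = 61.9 rad/s.

ω_d ≈ 61.9 rad/s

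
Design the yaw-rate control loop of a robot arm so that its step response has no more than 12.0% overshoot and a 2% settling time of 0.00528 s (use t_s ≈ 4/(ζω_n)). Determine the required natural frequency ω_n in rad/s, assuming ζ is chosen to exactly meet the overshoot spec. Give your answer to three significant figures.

ω_n ≈ 1350 rad/s

Inverting the overshoot relation: ζ = |ln 0.120|/√(π² + ln²0.120) = 0.559.
From t_s ≈ 4/(ζω_n): ω_n = 4/(ζ·t_s) = 4/(0.559·0.00528) = 1350 rad/s.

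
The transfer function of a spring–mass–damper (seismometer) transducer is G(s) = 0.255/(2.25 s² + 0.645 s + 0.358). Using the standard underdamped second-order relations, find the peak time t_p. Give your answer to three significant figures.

Dividing through by 2.25: denominator becomes s² + 0.2867 s + 0.1591.
So ω_n = √0.1591 = 0.399 rad/s and ζ = 0.2867/(2·0.399) = 0.359.
ω_d = 0.399·√(1 − 0.359²) = 0.372 rad/s. t_p = π/ω_d = 8.44 s.

t_p ≈ 8.44 s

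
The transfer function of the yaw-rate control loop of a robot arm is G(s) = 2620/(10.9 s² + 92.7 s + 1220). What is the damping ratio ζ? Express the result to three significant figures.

Dividing through by 10.9: denominator becomes s² + 8.505 s + 111.9.
So ω_n = √111.9 = 10.6 rad/s and ζ = 8.505/(2·10.6) = 0.402.

ζ ≈ 0.402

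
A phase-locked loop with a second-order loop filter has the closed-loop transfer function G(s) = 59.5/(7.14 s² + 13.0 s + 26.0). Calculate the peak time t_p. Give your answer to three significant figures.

t_p ≈ 1.87 s

Dividing through by 7.14: denominator becomes s² + 1.821 s + 3.641.
So ω_n = √3.641 = 1.91 rad/s and ζ = 1.821/(2·1.91) = 0.477.
ω_d = ω_n√(1−ζ²) = 1.68 rad/s. t_p = π/ω_d = 1.87 s.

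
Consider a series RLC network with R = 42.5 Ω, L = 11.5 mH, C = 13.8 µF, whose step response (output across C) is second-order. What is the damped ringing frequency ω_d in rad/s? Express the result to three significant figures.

ω_d ≈ 1700 rad/s

For a series RLC circuit (capacitor voltage as output), ω_n = 1/√(LC) = 1/√(11.5 mH · 13.8 µF) = 2510 rad/s.
ζ = (R/2)·√(C/L) = (42.5/2)·√(13.8 µF/11.5 mH) = 0.736.
ω_d = ω_n√(1−ζ²) = 1700 rad/s.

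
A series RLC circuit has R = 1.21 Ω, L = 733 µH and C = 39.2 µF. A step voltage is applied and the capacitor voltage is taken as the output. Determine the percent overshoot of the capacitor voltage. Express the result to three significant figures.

%OS ≈ 64.2%

For a series RLC circuit (capacitor voltage as output), ω_n = 1/√(LC) = 1/√(733 µH · 39.2 µF) = 5900 rad/s.
ζ = (R/2)·√(C/L) = (1.21/2)·√(39.2 µF/733 µH) = 0.140.
Overshoot: exp(−π·0.140/√(1−0.140²)) = 0.642, i.e. 64.2%.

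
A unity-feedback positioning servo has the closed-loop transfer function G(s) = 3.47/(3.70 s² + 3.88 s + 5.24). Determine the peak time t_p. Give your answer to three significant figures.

Dividing through by 3.70: denominator becomes s² + 1.049 s + 1.416.
So ω_n = √1.416 = 1.19 rad/s and ζ = 1.049/(2·1.19) = 0.441.
ω_d = 1.19·√(1 − 0.441²) = 1.07 rad/s. t_p = π/ω_d = 2.94 s.

t_p ≈ 2.94 s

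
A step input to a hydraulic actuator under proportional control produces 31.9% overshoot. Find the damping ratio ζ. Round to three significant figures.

ζ ≈ 0.342

ζ = −ln(OS)/√(π² + (ln OS)²). With OS = 0.319, ln OS = −1.143 and ζ = 1.143/3.343 = 0.342.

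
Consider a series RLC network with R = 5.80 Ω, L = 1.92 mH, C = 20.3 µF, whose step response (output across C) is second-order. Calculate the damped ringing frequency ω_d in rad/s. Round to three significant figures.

For a series RLC circuit (capacitor voltage as output), ω_n = 1/√(LC) = 1/√(1.92 mH · 20.3 µF) = 5070 rad/s.
ζ = (R/2)·√(C/L) = (5.80/2)·√(20.3 µF/1.92 mH) = 0.298.
ω_d = 5070·√(1 − 0.298²) = 4830 rad/s.

ω_d ≈ 4830 rad/s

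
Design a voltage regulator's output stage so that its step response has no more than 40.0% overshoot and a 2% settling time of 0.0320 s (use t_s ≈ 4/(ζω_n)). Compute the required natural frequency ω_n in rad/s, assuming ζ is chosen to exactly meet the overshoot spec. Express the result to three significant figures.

ω_n ≈ 446 rad/s

From %OS = 100·exp(−πζ/√(1−ζ²)), invert to get ζ = −ln(OS)/√(π² + ln²(OS)) with OS = 0.400.
−ln 0.400 = 0.9163, so ζ = 0.9163/√(π² + 0.8396) = 0.280.
Then ω_n = 4/(ζ t_s) = 4/(0.280 × 0.0320) = 446 rad/s.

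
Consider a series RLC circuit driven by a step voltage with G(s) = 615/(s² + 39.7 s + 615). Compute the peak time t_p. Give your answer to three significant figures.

ω_n = √615 = 24.8 rad/s; ζ = 39.7/(2·24.8) = 0.800.
ω_d = ω_n√(1−ζ²) = 14.9 rad/s. Then t_p = π/ω_d = 0.211 s.

t_p ≈ 0.211 s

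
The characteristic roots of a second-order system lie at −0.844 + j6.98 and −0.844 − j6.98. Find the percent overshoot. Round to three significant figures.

The poles are at −σ ± jω_d with σ = 0.844 and ω_d = 6.98, so ω_n = √(σ²+ω_d²) = 7.03 rad/s and ζ = σ/ω_n = 0.120.
Overshoot: exp(−π·0.120/√(1−0.120²)) = 0.684, i.e. 68.4%.

%OS ≈ 68.4%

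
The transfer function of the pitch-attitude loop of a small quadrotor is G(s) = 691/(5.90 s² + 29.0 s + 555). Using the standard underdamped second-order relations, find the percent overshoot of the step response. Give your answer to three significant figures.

%OS ≈ 43.9%

Dividing through by 5.90: denominator becomes s² + 4.915 s + 94.07.
So ω_n = √94.07 = 9.70 rad/s and ζ = 4.915/(2·9.70) = 0.253.
%OS = 100 e^{−πζ/√(1−ζ²)} with ζ = 0.253 gives 43.9%.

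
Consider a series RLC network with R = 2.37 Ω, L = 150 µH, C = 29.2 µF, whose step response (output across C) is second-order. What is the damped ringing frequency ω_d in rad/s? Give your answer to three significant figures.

ω_d ≈ 12900 rad/s

For a series RLC circuit (capacitor voltage as output), ω_n = 1/√(LC) = 1/√(150 µH · 29.2 µF) = 15100 rad/s.
ζ = (R/2)·√(C/L) = (2.37/2)·√(29.2 µF/150 µH) = 0.523.
The damped frequency ω_d = ω_n√(1−ζ²) = 12900 rad/s.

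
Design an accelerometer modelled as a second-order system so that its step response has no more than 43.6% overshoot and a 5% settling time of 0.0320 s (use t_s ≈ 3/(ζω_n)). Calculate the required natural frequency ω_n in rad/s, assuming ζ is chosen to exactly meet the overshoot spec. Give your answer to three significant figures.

From %OS = 100·exp(−πζ/√(1−ζ²)), invert to get ζ = −ln(OS)/√(π² + ln²(OS)) with OS = 0.436.
−ln 0.436 = 0.8301, so ζ = 0.8301/√(π² + 0.6891) = 0.255.
Then ω_n = 3/(ζ t_s) = 3/(0.255 × 0.0320) = 367 rad/s.

ω_n ≈ 367 rad/s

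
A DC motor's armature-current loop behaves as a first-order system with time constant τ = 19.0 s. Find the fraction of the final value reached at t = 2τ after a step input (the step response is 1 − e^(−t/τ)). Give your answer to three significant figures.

y/y_∞ ≈ 0.865

y(t)/y_∞ = 1 − e^(−t/τ) = 1 − e^(−2) = 1 − e^(−2.00) = 0.865.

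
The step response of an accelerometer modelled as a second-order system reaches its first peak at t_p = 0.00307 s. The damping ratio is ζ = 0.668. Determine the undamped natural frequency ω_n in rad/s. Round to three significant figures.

ω_n ≈ 1380 rad/s

Peak time t_p = π/ω_d, so ω_d = π/t_p = π/0.00307 = 1020 rad/s.
ω_n = ω_d/√(1−ζ²) = 1020/√0.554 = 1380 rad/s.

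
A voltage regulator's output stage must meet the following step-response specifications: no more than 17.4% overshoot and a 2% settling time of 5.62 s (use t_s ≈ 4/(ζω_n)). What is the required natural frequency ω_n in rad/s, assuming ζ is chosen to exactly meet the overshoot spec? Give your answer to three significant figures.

ω_n ≈ 1.46 rad/s

ζ = −ln(OS)/√(π² + (ln OS)²). With OS = 0.174, ln OS = −1.749 and ζ = 1.749/3.595 = 0.486.
Then ω_n = 4/(ζ t_s) = 4/(0.486 × 5.62) = 1.46 rad/s.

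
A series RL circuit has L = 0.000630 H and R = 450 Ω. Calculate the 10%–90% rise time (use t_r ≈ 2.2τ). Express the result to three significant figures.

t_r ≈ 0.00000308 s

τ = L/R = 0.000630/450 = 0.00000140 s.
t_r ≈ 2.2τ = 0.00000308 s.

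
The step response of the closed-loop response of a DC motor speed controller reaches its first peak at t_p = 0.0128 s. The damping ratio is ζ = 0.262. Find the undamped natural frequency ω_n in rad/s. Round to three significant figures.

ω_n ≈ 254 rad/s

Peak time t_p = π/ω_d, so ω_d = π/t_p = π/0.0128 = 245 rad/s.
ω_n = ω_d/√(1−ζ²) = 245/√0.931 = 254 rad/s.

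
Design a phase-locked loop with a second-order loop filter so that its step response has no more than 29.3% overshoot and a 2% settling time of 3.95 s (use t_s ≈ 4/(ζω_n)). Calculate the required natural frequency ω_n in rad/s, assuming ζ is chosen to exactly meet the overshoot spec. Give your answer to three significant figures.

ζ = −ln(OS)/√(π² + (ln OS)²). With OS = 0.293, ln OS = −1.228 and ζ = 1.228/3.373 = 0.364.
Then ω_n = 4/(ζ t_s) = 4/(0.364 × 3.95) = 2.78 rad/s.

ω_n ≈ 2.78 rad/s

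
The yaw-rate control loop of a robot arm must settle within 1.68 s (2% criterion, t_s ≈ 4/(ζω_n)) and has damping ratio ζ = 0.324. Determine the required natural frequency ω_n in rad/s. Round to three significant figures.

Rearranging t_s ≈ 4/(ζω_n) gives ω_n = 4/(ζ·t_s) = 4/(0.324 × 1.68) = 7.35 rad/s.

ω_n ≈ 7.35 rad/s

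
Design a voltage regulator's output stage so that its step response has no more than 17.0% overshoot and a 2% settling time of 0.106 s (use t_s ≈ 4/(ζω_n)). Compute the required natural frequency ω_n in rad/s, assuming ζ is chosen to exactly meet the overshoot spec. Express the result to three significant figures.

ω_n ≈ 76.8 rad/s

Inverting the overshoot relation: ζ = |ln 0.170|/√(π² + ln²0.170) = 0.491.
Then ω_n = 4/(ζ t_s) = 4/(0.491 × 0.106) = 76.8 rad/s.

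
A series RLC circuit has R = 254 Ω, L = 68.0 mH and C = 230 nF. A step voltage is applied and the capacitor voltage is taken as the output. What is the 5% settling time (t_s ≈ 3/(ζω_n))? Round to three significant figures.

For a series RLC circuit (capacitor voltage as output), ω_n = 1/√(LC) = 1/√(68.0 mH · 230 nF) = 8000 rad/s.
ζ = (R/2)·√(C/L) = (254/2)·√(230 nF/68.0 mH) = 0.234.
t_s ≈ 3/(ζω_n) = 0.00161 s.

t_s ≈ 0.00161 s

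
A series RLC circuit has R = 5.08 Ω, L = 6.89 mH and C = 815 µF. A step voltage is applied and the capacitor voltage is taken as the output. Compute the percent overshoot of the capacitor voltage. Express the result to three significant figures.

For a series RLC circuit (capacitor voltage as output), ω_n = 1/√(LC) = 1/√(6.89 mH · 815 µF) = 422 rad/s.
ζ = (R/2)·√(C/L) = (5.08/2)·√(815 µF/6.89 mH) = 0.874.
%OS = 100·exp(−πζ/√(1−ζ²)) = 0.356%.

%OS ≈ 0.356%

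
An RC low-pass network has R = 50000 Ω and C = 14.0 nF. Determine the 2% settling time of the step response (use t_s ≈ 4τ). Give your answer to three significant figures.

τ = RC = 50000 × 14.0 nF = 0.000700 s.
t_s ≈ 4τ = 0.00280 s.

t_s ≈ 0.00280 s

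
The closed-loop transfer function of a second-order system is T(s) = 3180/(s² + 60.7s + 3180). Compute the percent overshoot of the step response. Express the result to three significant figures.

Matching coefficients with s² + 2ζω_n s + ω_n² gives ω_n² = 3180 ⇒ ω_n = 56.4 rad/s, and ζ = 60.7/(2ω_n) = 0.538.
Overshoot: exp(−π·0.538/√(1−0.538²)) = 0.135, i.e. 13.5%.

%OS ≈ 13.5%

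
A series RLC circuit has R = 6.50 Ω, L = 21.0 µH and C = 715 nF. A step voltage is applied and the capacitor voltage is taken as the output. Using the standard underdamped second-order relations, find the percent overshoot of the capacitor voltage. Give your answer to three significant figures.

For a series RLC circuit (capacitor voltage as output), ω_n = 1/√(LC) = 1/√(21.0 µH · 715 nF) = 258000 rad/s.
ζ = (R/2)·√(C/L) = (6.50/2)·√(715 nF/21.0 µH) = 0.600.
Overshoot: exp(−π·0.600/√(1−0.600²)) = 0.0950, i.e. 9.50%.

%OS ≈ 9.50%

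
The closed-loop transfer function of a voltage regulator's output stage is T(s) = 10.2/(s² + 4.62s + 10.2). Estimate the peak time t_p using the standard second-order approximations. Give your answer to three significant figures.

t_p ≈ 1.42 s

Comparing the denominator to s² + 2ζω_n s + ω_n²: ω_n = √10.2 = 3.19 rad/s, and 2ζω_n = 4.62 so ζ = 4.62/(2·3.19) = 0.723.
The damped frequency ω_d = ω_n√(1−ζ²) = 2.21 rad/s. Then t_p = π/ω_d = 1.42 s.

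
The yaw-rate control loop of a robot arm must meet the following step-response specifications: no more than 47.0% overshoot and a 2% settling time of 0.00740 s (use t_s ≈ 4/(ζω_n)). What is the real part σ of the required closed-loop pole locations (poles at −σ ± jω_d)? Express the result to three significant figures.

The settling-time spec alone fixes σ = ζω_n = 4/t_s = 4/0.00740 = 541.
(Overshoot then fixes ζ = 0.234 and hence ω_d = σ·√(1−ζ²)/ζ = 2250 rad/s.)

σ ≈ 541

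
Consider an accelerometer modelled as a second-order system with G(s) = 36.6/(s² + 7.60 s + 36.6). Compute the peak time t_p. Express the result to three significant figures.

t_p ≈ 0.667 s

ω_n = √36.6 = 6.05 rad/s; ζ = 7.60/(2·6.05) = 0.628.
ω_d = ω_n√(1−ζ²) = 4.71 rad/s. Then t_p = π/ω_d = 0.667 s.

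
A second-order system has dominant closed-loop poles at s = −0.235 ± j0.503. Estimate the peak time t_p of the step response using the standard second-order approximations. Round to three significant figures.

t_p ≈ 6.25 s

t_p = π/ω_d with ω_d = 0.503 (the imaginary part), so t_p = 6.25 s.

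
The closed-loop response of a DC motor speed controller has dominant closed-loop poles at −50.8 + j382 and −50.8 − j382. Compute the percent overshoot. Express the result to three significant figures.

The poles are at −σ ± jω_d with σ = 50.8 and ω_d = 382, so ω_n = √(σ²+ω_d²) = 385 rad/s and ζ = σ/ω_n = 0.132.
%OS = 100 e^{−πζ/√(1−ζ²)} with ζ = 0.132 gives 65.9%.

%OS ≈ 65.9%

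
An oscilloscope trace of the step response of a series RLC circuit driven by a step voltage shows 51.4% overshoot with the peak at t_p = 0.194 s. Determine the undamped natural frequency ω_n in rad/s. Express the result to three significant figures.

ω_n ≈ 16.6 rad/s

The overshoot fixes ζ = −ln(OS)/√(π²+ln²(OS)) = 0.207.
t_p = π/ω_d ⇒ ω_d = 16.2 rad/s; then ω_n = ω_d/√(1−ζ²) = 16.6 rad/s.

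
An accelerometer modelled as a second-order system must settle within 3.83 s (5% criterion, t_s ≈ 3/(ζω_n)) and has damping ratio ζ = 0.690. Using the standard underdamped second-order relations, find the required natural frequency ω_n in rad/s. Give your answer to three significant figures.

ω_n ≈ 1.14 rad/s

Rearranging t_s ≈ 3/(ζω_n) gives ω_n = 3/(ζ·t_s) = 3/(0.690 × 3.83) = 1.14 rad/s.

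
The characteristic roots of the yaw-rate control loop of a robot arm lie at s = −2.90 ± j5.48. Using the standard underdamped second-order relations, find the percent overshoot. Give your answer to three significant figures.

The poles are at −σ ± jω_d with σ = 2.90 and ω_d = 5.48, so ω_n = √(σ²+ω_d²) = 6.20 rad/s and ζ = σ/ω_n = 0.468.
%OS = 100·exp(−πζ/√(1−ζ²)) = 19.0%.

%OS ≈ 19.0%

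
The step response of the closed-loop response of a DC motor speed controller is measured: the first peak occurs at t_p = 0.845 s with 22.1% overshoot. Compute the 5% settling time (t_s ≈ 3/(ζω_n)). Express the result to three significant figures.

t_s ≈ 1.68 s

ζ from %OS: ζ = |ln 0.221|/√(π²+ln²0.221) = 0.433.
From t_p = π/ω_d, ω_d = π/0.845 = 3.72 rad/s, so ω_n = ω_d/√(1−ζ²) = 4.12 rad/s.
t_s ≈ 3/(ζω_n) = 3/(0.433·4.12) = 1.68 s.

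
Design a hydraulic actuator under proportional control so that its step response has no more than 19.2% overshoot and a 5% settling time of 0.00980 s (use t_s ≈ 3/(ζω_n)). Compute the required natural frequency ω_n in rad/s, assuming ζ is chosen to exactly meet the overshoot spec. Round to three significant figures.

Inverting the overshoot relation: ζ = |ln 0.192|/√(π² + ln²0.192) = 0.465.
Then ω_n = 3/(ζ t_s) = 3/(0.465 × 0.00980) = 658 rad/s.

ω_n ≈ 658 rad/s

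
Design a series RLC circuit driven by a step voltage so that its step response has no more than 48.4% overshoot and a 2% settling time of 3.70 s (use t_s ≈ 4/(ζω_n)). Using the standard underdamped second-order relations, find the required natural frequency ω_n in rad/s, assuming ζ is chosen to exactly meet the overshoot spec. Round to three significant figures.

Inverting the overshoot relation: ζ = |ln 0.484|/√(π² + ln²0.484) = 0.225.
From t_s ≈ 4/(ζω_n): ω_n = 4/(ζ·t_s) = 4/(0.225·3.70) = 4.80 rad/s.

ω_n ≈ 4.80 rad/s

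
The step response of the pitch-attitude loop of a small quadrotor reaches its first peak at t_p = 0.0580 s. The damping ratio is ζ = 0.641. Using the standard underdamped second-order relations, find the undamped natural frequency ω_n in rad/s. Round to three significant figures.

ω_n ≈ 70.6 rad/s

Peak time t_p = π/ω_d, so ω_d = π/t_p = π/0.0580 = 54.2 rad/s.
ω_n = ω_d/√(1−ζ²) = 54.2/√0.589 = 70.6 rad/s.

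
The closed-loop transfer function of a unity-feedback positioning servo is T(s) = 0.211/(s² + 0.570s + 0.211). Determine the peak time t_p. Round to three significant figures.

Matching coefficients with s² + 2ζω_n s + ω_n² gives ω_n² = 0.211 ⇒ ω_n = 0.459 rad/s, and ζ = 0.570/(2ω_n) = 0.620.
The damped frequency ω_d = ω_n√(1−ζ²) = 0.360 rad/s. Then t_p = π/ω_d = 8.72 s.

t_p ≈ 8.72 s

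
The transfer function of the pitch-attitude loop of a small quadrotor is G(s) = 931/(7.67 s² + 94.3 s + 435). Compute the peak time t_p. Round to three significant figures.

t_p ≈ 0.722 s

Dividing through by 7.67: denominator becomes s² + 12.29 s + 56.71.
So ω_n = √56.71 = 7.53 rad/s and ζ = 12.29/(2·7.53) = 0.816.
ω_d = 7.53·√(1 − 0.816²) = 4.35 rad/s. t_p = π/ω_d = 0.722 s.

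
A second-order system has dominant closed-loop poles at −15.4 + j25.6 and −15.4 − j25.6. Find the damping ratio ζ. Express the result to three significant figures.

|pole| = ω_n = √(15.4² + 25.6²) = 29.9 rad/s; ζ = cos θ = σ/ω_n = 0.515.

ζ ≈ 0.515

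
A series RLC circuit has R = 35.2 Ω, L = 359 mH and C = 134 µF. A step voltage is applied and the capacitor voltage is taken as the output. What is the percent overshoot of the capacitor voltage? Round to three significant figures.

%OS ≈ 32.1%

For a series RLC circuit (capacitor voltage as output), ω_n = 1/√(LC) = 1/√(359 mH · 134 µF) = 144 rad/s.
ζ = (R/2)·√(C/L) = (35.2/2)·√(134 µF/359 mH) = 0.340.
Overshoot: exp(−π·0.340/√(1−0.340²)) = 0.321, i.e. 32.1%.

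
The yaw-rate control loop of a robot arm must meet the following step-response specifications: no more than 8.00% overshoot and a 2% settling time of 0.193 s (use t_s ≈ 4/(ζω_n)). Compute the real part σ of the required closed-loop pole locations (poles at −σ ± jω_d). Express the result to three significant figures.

σ ≈ 20.7

The settling-time spec alone fixes σ = ζω_n = 4/t_s = 4/0.193 = 20.7.
(Overshoot then fixes ζ = 0.627 and hence ω_d = σ·√(1−ζ²)/ζ = 25.8 rad/s.)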